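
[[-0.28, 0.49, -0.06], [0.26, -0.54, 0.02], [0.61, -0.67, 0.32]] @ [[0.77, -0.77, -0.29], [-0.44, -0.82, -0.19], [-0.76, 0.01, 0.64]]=[[-0.39,-0.19,-0.05], [0.42,0.24,0.04], [0.52,0.08,0.16]]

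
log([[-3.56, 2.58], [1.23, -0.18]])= [[1.15+2.65j,  (-1.05-1.65j)], [(-0.5-0.79j),  (-0.22+0.49j)]]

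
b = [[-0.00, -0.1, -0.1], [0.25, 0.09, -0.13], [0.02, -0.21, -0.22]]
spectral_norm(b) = 0.35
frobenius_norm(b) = 0.45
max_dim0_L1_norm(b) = 0.45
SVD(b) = [[0.37, -0.2, -0.91],[0.42, 0.91, -0.03],[0.83, -0.37, 0.42]] @ diag([0.3461405697330754, 0.2838713915753839, 0.0019336571353382338]) @ [[0.35, -0.50, -0.79], [0.77, 0.63, -0.06], [0.53, -0.59, 0.61]]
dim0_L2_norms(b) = [0.25, 0.25, 0.27]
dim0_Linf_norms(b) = [0.25, 0.21, 0.22]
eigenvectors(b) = [[0.26, -0.55, 0.43], [-0.8, 0.57, 0.03], [0.54, -0.62, 0.90]]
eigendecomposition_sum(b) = [[-0.07, -0.03, 0.04],[0.22, 0.1, -0.11],[-0.15, -0.07, 0.07]] + [[-0.02, -0.0, 0.01],[0.02, 0.0, -0.01],[-0.02, -0.0, 0.01]] + [[0.09,-0.07,-0.14], [0.01,-0.01,-0.01], [0.19,-0.14,-0.31]]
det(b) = 0.00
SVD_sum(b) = [[0.05, -0.06, -0.1], [0.05, -0.07, -0.12], [0.1, -0.14, -0.23]] + [[-0.04, -0.04, 0.00], [0.20, 0.16, -0.01], [-0.08, -0.07, 0.01]] + [[-0.0,0.0,-0.00],[-0.0,0.00,-0.0],[0.0,-0.0,0.0]]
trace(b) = -0.13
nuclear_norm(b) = 0.63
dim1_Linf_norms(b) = [0.1, 0.25, 0.22]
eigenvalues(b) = [0.1, -0.01, -0.22]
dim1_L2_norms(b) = [0.14, 0.3, 0.3]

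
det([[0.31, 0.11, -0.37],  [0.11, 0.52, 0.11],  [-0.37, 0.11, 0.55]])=-0.002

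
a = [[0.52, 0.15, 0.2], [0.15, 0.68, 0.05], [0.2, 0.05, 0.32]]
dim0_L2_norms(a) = [0.58, 0.7, 0.38]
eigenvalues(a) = [0.19, 0.82, 0.51]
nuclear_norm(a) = 1.52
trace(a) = 1.52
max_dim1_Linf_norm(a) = 0.68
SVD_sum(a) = [[0.28, 0.36, 0.15],[0.36, 0.46, 0.19],[0.15, 0.19, 0.08]] + [[0.18, -0.2, 0.14],[-0.2, 0.22, -0.15],[0.14, -0.15, 0.11]] + [[0.06, -0.01, -0.09], [-0.01, 0.00, 0.01], [-0.09, 0.01, 0.13]]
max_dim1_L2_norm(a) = 0.7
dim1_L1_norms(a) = [0.87, 0.88, 0.57]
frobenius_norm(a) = 0.98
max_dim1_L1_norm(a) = 0.88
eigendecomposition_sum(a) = [[0.06, -0.01, -0.09], [-0.01, 0.0, 0.01], [-0.09, 0.01, 0.13]] + [[0.28, 0.36, 0.15],[0.36, 0.46, 0.19],[0.15, 0.19, 0.08]] + [[0.18,-0.20,0.14],[-0.20,0.22,-0.15],[0.14,-0.15,0.11]]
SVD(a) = [[-0.59, 0.6, -0.55], [-0.75, -0.66, 0.08], [-0.31, 0.46, 0.83]] @ diag([0.8179495250789658, 0.5086975872157442, 0.1933528877052898]) @ [[-0.59, -0.75, -0.31], [0.6, -0.66, 0.46], [-0.55, 0.08, 0.83]]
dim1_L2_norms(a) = [0.58, 0.7, 0.38]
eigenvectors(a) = [[0.55, -0.59, 0.60], [-0.08, -0.75, -0.66], [-0.83, -0.31, 0.46]]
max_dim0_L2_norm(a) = 0.7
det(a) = 0.08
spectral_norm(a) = 0.82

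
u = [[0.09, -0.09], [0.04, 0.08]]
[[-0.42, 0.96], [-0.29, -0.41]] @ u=[[0.0, 0.11], [-0.04, -0.01]]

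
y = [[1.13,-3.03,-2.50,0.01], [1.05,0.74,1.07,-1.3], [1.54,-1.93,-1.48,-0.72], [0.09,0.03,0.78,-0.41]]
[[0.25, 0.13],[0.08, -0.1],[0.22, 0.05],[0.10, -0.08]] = y@[[-0.05,0.19], [-0.15,0.03], [0.06,0.0], [-0.14,0.25]]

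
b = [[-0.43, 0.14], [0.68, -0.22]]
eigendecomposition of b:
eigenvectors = [[-0.54, -0.31], [0.84, -0.95]]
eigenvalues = [-0.65, 0.0]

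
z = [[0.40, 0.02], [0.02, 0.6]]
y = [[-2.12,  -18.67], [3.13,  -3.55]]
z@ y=[[-0.79, -7.54], [1.84, -2.50]]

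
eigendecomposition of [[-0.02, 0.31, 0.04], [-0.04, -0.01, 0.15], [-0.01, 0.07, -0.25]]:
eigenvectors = [[-0.94+0.00j,(-0.94-0j),(0.34+0j)],[-0.07-0.32j,(-0.07+0.32j),(-0.41+0j)],[-0.02-0.08j,(-0.02+0.08j),0.85+0.00j]]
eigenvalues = [0.11j, -0.11j, (-0.29+0j)]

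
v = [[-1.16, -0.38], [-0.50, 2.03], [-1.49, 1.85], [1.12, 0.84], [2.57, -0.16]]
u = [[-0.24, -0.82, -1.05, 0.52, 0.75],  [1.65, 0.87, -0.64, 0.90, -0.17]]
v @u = [[-0.35, 0.62, 1.46, -0.95, -0.81], [3.47, 2.18, -0.77, 1.57, -0.72], [3.41, 2.83, 0.38, 0.89, -1.43], [1.12, -0.19, -1.71, 1.34, 0.70], [-0.88, -2.25, -2.6, 1.19, 1.95]]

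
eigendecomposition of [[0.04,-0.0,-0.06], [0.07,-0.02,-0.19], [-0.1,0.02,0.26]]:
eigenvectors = [[0.21, 0.86, -0.19], [0.57, -0.34, 0.97], [-0.80, 0.38, -0.15]]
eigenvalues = [0.27, 0.01, -0.01]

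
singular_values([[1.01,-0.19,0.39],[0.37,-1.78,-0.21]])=[1.88, 1.02]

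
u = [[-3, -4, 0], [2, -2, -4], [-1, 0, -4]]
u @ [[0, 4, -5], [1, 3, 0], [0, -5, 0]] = [[-4, -24, 15], [-2, 22, -10], [0, 16, 5]]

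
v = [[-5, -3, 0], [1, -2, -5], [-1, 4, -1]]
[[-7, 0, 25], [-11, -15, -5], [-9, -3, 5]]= v@[[2, 0, -5], [-1, 0, 0], [3, 3, 0]]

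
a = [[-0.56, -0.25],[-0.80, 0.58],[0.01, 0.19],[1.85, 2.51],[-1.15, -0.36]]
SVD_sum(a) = [[-0.37, -0.42],[-0.06, -0.07],[0.10, 0.11],[2.06, 2.33],[-0.68, -0.77]] + [[-0.19, 0.17],[-0.74, 0.65],[-0.09, 0.08],[-0.21, 0.18],[-0.47, 0.41]]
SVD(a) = [[-0.17, -0.21], [-0.03, -0.80], [0.04, -0.10], [0.93, -0.23], [-0.31, -0.51]] @ diag([3.324583150842473, 1.2290430721233234]) @ [[0.66,0.75], [0.75,-0.66]]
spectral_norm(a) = 3.32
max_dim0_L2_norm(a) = 2.62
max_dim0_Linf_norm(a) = 2.51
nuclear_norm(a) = 4.55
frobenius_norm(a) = 3.54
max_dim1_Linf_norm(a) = 2.51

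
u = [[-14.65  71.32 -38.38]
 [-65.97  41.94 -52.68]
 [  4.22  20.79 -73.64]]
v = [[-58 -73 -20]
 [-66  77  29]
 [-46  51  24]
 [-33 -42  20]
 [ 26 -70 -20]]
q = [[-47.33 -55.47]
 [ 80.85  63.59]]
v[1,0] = -66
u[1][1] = 41.94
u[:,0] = [-14.65, -65.97, 4.22]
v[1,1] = 77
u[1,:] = [-65.97, 41.94, -52.68]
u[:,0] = [-14.65, -65.97, 4.22]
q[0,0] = -47.33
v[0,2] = -20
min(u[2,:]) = -73.64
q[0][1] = -55.47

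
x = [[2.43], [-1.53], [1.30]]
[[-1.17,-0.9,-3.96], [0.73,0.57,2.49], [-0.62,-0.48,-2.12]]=x@[[-0.48, -0.37, -1.63]]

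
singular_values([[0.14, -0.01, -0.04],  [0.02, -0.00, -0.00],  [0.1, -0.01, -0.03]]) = [0.18, 0.01, 0.0]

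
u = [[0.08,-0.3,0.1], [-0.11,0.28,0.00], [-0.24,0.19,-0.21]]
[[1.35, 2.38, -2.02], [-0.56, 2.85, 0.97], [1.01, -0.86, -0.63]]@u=[[0.33, -0.12, 0.56], [-0.59, 1.15, -0.26], [0.33, -0.66, 0.23]]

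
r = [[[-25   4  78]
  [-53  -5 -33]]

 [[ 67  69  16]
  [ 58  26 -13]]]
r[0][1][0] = -53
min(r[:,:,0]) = -53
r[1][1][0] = 58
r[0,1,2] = -33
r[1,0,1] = 69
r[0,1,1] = -5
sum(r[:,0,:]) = 209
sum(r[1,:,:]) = 223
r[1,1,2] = -13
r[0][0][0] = -25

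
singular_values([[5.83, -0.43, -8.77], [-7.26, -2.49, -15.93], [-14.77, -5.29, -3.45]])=[21.63, 14.53, 1.74]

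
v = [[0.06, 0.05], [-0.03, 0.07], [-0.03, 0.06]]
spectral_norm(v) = 0.11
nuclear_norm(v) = 0.18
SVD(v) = [[-0.38, 0.92],[-0.70, -0.26],[-0.61, -0.28]] @ diag([0.10555135353926329, 0.0725183546836899]) @ [[0.15, -0.99], [0.99, 0.15]]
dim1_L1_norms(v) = [0.11, 0.1, 0.09]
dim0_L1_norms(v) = [0.12, 0.18]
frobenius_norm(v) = 0.13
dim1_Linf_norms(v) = [0.06, 0.07, 0.06]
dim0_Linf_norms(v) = [0.06, 0.07]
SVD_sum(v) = [[-0.01,0.04],[-0.01,0.07],[-0.01,0.06]] + [[0.07, 0.01], [-0.02, -0.0], [-0.02, -0.0]]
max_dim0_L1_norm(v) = 0.18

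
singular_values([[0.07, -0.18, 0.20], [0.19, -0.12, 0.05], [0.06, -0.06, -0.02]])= [0.34, 0.15, 0.03]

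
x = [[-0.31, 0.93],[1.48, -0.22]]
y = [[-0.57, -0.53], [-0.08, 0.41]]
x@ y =[[0.1, 0.55], [-0.83, -0.87]]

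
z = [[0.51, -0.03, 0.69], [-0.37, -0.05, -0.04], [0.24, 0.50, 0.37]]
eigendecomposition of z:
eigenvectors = [[(-0.52+0j), (-0.84+0j), -0.84-0.00j], [-0.60+0.00j, (0.46-0.12j), 0.46+0.12j], [0.61+0.00j, -0.07-0.23j, (-0.07+0.23j)]]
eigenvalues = [(-0.33+0j), (0.58+0.19j), (0.58-0.19j)]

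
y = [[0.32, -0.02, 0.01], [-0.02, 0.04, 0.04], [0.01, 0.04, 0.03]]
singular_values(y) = [0.32, 0.08, 0.01]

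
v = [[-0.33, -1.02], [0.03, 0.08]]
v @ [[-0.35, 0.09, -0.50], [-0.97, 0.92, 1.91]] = [[1.1, -0.97, -1.78], [-0.09, 0.08, 0.14]]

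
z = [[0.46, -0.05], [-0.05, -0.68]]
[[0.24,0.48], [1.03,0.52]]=z@[[0.35,0.96], [-1.54,-0.83]]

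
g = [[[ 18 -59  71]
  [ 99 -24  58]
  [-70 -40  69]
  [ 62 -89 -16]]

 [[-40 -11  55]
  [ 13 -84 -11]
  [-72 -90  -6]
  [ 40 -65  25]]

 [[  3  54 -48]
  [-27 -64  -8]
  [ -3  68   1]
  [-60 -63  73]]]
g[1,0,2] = 55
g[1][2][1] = -90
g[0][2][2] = 69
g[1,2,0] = -72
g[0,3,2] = -16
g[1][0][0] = -40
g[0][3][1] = -89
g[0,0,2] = 71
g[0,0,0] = 18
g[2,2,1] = 68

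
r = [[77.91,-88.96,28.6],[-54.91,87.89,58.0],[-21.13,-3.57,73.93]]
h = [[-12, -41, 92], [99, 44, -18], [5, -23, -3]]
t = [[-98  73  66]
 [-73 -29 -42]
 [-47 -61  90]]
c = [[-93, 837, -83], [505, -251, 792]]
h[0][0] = -12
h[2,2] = -3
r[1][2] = 58.0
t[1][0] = -73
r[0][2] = 28.6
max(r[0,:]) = 77.91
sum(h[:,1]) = -20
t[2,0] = -47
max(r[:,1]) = 87.89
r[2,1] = -3.57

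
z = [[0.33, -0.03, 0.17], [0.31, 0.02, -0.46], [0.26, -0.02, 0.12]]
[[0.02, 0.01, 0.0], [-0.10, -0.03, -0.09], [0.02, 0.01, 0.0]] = z @ [[-0.02, -0.01, -0.06], [0.09, 0.03, 0.14], [0.20, 0.07, 0.16]]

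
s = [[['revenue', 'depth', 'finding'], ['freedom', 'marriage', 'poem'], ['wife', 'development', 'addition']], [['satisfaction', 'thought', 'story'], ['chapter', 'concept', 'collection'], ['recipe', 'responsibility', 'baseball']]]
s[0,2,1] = 'development'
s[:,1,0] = ['freedom', 'chapter']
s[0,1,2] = 'poem'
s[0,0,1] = 'depth'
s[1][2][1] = 'responsibility'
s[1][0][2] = 'story'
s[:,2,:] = [['wife', 'development', 'addition'], ['recipe', 'responsibility', 'baseball']]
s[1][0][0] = 'satisfaction'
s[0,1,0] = 'freedom'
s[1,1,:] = ['chapter', 'concept', 'collection']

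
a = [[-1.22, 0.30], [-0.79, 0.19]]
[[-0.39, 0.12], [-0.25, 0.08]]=a @ [[0.3, -0.2], [-0.08, -0.42]]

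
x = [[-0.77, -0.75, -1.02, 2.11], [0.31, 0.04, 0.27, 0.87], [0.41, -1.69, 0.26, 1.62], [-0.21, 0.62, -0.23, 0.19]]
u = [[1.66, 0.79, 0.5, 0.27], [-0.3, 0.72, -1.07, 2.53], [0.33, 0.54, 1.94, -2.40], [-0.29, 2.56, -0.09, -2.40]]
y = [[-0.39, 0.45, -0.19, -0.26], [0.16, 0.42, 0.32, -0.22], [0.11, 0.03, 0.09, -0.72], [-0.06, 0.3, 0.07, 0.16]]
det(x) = -0.02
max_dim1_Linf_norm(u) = 2.56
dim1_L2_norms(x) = [2.58, 0.96, 2.39, 0.72]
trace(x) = -0.28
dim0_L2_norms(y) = [0.44, 0.69, 0.39, 0.81]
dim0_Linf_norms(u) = [1.66, 2.56, 1.94, 2.53]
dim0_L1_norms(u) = [2.58, 4.61, 3.6, 7.6]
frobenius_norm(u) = 5.85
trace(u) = 1.92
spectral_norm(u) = 4.79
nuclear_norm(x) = 5.63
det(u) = -18.17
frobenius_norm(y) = 1.21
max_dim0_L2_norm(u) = 4.24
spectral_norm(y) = 0.89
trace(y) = 0.28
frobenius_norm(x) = 3.72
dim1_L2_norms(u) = [1.92, 2.86, 3.15, 3.52]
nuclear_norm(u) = 10.11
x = y @ u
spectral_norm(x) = 3.28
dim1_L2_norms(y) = [0.68, 0.59, 0.73, 0.35]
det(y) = 0.00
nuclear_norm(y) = 2.05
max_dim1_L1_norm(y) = 1.29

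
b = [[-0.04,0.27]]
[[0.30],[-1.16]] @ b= [[-0.01, 0.08], [0.05, -0.31]]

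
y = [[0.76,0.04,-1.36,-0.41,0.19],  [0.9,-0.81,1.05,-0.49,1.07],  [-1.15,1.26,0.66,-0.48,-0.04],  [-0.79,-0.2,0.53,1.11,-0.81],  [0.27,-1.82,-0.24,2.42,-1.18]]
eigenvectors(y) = [[-0.63+0.00j, -0.27-0.08j, (-0.27+0.08j), (-0.33+0j), (-0.68+0j)], [-0.02+0.00j, 0.06-0.21j, (0.06+0.21j), (0.26+0j), (-0.49+0j)], [(0.37+0j), (-0.24+0.05j), -0.24-0.05j, (-0.36+0j), (-0.3+0j)], [0.56+0.00j, (0.37+0.12j), 0.37-0.12j, 0.32+0.00j, -0.11+0.00j], [(0.38+0j), 0.81+0.00j, 0.81-0.00j, (0.77+0j), 0.44+0.00j]]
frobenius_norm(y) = 4.87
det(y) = -0.00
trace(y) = 0.54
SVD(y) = [[0.07, -0.43, 0.60, 0.49, -0.46],[0.10, -0.48, -0.78, 0.31, -0.22],[0.31, 0.60, -0.08, 0.72, 0.15],[-0.32, 0.47, -0.15, -0.11, -0.80],[-0.89, -0.05, -0.01, 0.36, 0.28]] @ diag([3.675530024292124, 2.51791259738462, 1.9574621158602, 0.0901905794456291, 0.0017078671950346582]) @ [[-0.06, 0.54, 0.07, -0.74, 0.38], [-0.73, 0.44, 0.29, 0.21, -0.38], [-0.02, 0.31, -0.90, -0.01, -0.3], [0.08, 0.42, -0.08, 0.63, 0.64], [-0.68, -0.48, -0.30, -0.10, 0.45]]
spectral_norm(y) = 3.68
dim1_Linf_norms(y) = [1.36, 1.07, 1.26, 1.11, 2.42]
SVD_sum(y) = [[-0.01, 0.14, 0.02, -0.2, 0.10], [-0.02, 0.19, 0.02, -0.27, 0.14], [-0.06, 0.61, 0.08, -0.84, 0.43], [0.06, -0.63, -0.08, 0.86, -0.45], [0.18, -1.77, -0.23, 2.42, -1.25]] + [[0.8, -0.49, -0.32, -0.23, 0.41],[0.88, -0.54, -0.36, -0.26, 0.46],[-1.10, 0.67, 0.44, 0.32, -0.57],[-0.86, 0.52, 0.35, 0.25, -0.44],[0.09, -0.05, -0.04, -0.03, 0.04]] + [[-0.03, 0.36, -1.05, -0.01, -0.35],  [0.03, -0.48, 1.38, 0.01, 0.46],  [0.0, -0.05, 0.15, 0.00, 0.05],  [0.01, -0.09, 0.26, 0.00, 0.09],  [0.00, -0.01, 0.02, 0.00, 0.01]] + [[0.00,0.02,-0.0,0.03,0.03], [0.00,0.01,-0.0,0.02,0.02], [0.0,0.03,-0.01,0.04,0.04], [-0.00,-0.00,0.0,-0.01,-0.01], [0.00,0.01,-0.00,0.02,0.02]] + [[0.00, 0.0, 0.0, 0.0, -0.0], [0.00, 0.00, 0.00, 0.0, -0.0], [-0.0, -0.00, -0.00, -0.00, 0.00], [0.00, 0.0, 0.00, 0.0, -0.00], [-0.00, -0.00, -0.00, -0.00, 0.00]]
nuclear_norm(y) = 8.24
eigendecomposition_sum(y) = [[0.98-0.00j, (-0.63+0j), (-1.6+0j), 0.24+0.00j, -0.21+0.00j], [0.03-0.00j, (-0.02+0j), (-0.05+0j), 0.01+0.00j, -0.01+0.00j], [(-0.57+0j), 0.36+0.00j, (0.93-0j), (-0.14+0j), (0.12-0j)], [-0.88+0.00j, (0.56+0j), (1.42-0j), -0.22+0.00j, 0.19-0.00j], [(-0.6+0j), 0.38+0.00j, 0.97-0.00j, -0.15+0.00j, 0.13-0.00j]] + [[0.16-0.27j, (0.13+0.29j), 0.77-0.02j, (-0.8-0.19j), 0.71-0.15j], [(0.22+0.12j), -0.23+0.11j, 0.03+0.61j, 0.13-0.64j, 0.13+0.56j], [0.00-0.27j, 0.22+0.17j, (0.58-0.34j), (-0.69+0.2j), 0.48-0.41j], [-0.22+0.38j, -0.18-0.41j, -1.08+0.02j, 1.13+0.26j, (-0.99+0.2j)], [(-0.2+0.89j), -0.62-0.71j, -2.14+0.71j, (2.41-0.18j), (-1.86+1.02j)]] + [[(0.16+0.27j), 0.13-0.29j, 0.77+0.02j, -0.80+0.19j, (0.71+0.15j)], [0.22-0.12j, -0.23-0.11j, 0.03-0.61j, (0.13+0.64j), (0.13-0.56j)], [0.00+0.27j, 0.22-0.17j, (0.58+0.34j), -0.69-0.20j, (0.48+0.41j)], [-0.22-0.38j, -0.18+0.41j, -1.08-0.02j, 1.13-0.26j, -0.99-0.20j], [(-0.2-0.89j), -0.62+0.71j, (-2.14-0.71j), (2.41+0.18j), (-1.86-1.02j)]] + [[(-0.54+0j), (0.41-0j), -1.30-0.00j, 0.95+0.00j, (-1.02+0j)], [(0.43-0j), -0.33+0.00j, (1.04+0j), (-0.76-0j), 0.82-0.00j], [(-0.59+0j), (0.45-0j), -1.42-0.00j, (1.04+0j), -1.11+0.00j], [(0.52-0j), (-0.4+0j), 1.27+0.00j, (-0.92-0j), 0.99-0.00j], [1.27-0.00j, (-0.97+0j), (3.08+0j), (-2.25-0j), 2.41-0.00j]] + [[0.00+0.00j, 0.00-0.00j, (-0-0j), 0j, -0.00-0.00j], [0j, -0j, -0.00-0.00j, 0j, -0.00-0.00j], [0j, -0j, -0.00-0.00j, 0j, (-0-0j)], [0.00+0.00j, 0.00-0.00j, (-0-0j), 0j, (-0-0j)], [-0.00-0.00j, (-0+0j), 0.00+0.00j, -0.00-0.00j, 0j]]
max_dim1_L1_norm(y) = 5.93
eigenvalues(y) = [(1.8+0j), (-0.23+0.78j), (-0.23-0.78j), (-0.81+0j), 0j]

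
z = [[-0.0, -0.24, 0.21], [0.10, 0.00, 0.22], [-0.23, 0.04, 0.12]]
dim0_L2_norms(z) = [0.25, 0.24, 0.33]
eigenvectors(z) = [[(-0.71+0j), -0.71-0.00j, -0.12+0.00j], [(-0.28+0.44j), (-0.28-0.44j), 0.71+0.00j], [-0.19-0.44j, -0.19+0.44j, (0.7+0j)]]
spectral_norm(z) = 0.37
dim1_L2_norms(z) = [0.32, 0.24, 0.26]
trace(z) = 0.12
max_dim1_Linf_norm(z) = 0.24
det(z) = 0.02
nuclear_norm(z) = 0.79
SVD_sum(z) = [[-0.0, -0.16, 0.26], [-0.00, -0.10, 0.16], [-0.00, -0.04, 0.07]] + [[0.03, -0.01, -0.00], [0.06, -0.02, -0.01], [-0.24, 0.06, 0.04]] + [[-0.03, -0.08, -0.05],  [0.04, 0.11, 0.07],  [0.01, 0.02, 0.01]]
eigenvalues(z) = [(-0.04+0.28j), (-0.04-0.28j), (0.2+0j)]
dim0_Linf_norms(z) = [0.23, 0.24, 0.22]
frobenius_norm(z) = 0.48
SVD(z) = [[-0.83, -0.11, -0.55], [-0.51, -0.24, 0.82], [-0.22, 0.96, 0.14]] @ diag([0.3667567362266245, 0.25738494660512967, 0.16805500793927172]) @ [[0.0, 0.52, -0.86], [-0.95, 0.25, 0.15], [0.30, 0.82, 0.49]]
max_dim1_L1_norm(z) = 0.45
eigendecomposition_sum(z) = [[-0.01+0.13j, -0.11-0.00j, (0.11+0.03j)], [0.08+0.06j, -0.05+0.07j, 0.06-0.06j], [(-0.08+0.03j), (-0.03-0.07j), 0.01+0.08j]] + [[-0.01-0.13j, -0.11+0.00j, (0.11-0.03j)], [0.08-0.06j, -0.05-0.07j, 0.06+0.06j], [-0.08-0.03j, (-0.03+0.07j), 0.01-0.08j]] + [[(0.01+0j), -0.02-0.00j, -0.02-0.00j], [(-0.06-0j), (0.09+0j), 0.10+0.00j], [-0.06-0.00j, (0.09+0j), 0.09+0.00j]]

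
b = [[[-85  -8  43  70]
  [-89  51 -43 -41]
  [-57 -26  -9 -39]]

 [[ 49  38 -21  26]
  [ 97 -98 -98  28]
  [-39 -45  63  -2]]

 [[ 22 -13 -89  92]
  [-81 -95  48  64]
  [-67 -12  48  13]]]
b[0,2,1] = -26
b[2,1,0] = -81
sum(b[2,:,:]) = -70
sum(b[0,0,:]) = 20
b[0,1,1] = 51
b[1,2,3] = -2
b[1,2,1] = -45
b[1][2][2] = 63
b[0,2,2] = -9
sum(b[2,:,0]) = -126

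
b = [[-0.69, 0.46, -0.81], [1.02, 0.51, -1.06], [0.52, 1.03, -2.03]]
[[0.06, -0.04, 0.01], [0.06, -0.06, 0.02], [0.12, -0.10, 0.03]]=b @ [[-0.0,-0.01,0.0],[0.18,-0.11,0.03],[0.03,-0.01,0.0]]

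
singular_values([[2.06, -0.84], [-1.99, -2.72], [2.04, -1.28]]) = [3.57, 3.06]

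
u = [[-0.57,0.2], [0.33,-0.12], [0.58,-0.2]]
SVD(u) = [[-0.65,0.09], [0.38,-0.83], [0.66,0.56]] @ diag([0.9298245647183249, 0.005126289728180201]) @ [[0.94, -0.33], [0.33, 0.94]]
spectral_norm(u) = 0.93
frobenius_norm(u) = 0.93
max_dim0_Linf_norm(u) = 0.58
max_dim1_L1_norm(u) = 0.78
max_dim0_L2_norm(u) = 0.88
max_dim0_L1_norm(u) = 1.48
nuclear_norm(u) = 0.93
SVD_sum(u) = [[-0.57, 0.20], [0.33, -0.12], [0.58, -0.2]] + [[0.0, 0.0],[-0.00, -0.0],[0.0, 0.00]]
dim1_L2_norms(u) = [0.6, 0.35, 0.61]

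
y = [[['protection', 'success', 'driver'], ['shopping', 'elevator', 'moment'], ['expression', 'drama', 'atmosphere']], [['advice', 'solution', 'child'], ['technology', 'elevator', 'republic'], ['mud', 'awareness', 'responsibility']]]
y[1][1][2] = 'republic'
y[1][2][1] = 'awareness'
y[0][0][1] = 'success'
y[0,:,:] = [['protection', 'success', 'driver'], ['shopping', 'elevator', 'moment'], ['expression', 'drama', 'atmosphere']]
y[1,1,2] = 'republic'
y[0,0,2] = 'driver'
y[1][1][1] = 'elevator'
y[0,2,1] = 'drama'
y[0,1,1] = 'elevator'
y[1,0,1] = 'solution'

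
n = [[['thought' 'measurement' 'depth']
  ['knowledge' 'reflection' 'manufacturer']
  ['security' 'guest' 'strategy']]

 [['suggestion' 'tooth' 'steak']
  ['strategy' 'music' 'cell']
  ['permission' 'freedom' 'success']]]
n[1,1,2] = 'cell'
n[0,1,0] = 'knowledge'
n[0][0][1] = 'measurement'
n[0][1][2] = 'manufacturer'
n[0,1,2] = 'manufacturer'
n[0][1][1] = 'reflection'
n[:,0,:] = [['thought', 'measurement', 'depth'], ['suggestion', 'tooth', 'steak']]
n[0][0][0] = 'thought'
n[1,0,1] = 'tooth'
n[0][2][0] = 'security'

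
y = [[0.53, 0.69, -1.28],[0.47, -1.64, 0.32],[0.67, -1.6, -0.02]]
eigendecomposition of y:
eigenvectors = [[0.38, 0.80, 0.7], [0.57, 0.33, 0.37], [0.73, 0.51, 0.61]]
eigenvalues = [-0.91, -0.0, -0.21]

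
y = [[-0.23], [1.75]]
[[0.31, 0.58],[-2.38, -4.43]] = y@[[-1.36, -2.53]]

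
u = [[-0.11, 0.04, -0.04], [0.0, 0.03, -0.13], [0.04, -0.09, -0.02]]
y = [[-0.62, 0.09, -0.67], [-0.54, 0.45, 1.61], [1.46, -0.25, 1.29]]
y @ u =[[0.04, 0.04, 0.03], [0.12, -0.15, -0.07], [-0.11, -0.07, -0.05]]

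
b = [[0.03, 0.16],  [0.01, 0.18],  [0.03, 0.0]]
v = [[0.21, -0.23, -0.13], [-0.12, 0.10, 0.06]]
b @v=[[-0.01, 0.01, 0.01], [-0.02, 0.02, 0.01], [0.01, -0.01, -0.0]]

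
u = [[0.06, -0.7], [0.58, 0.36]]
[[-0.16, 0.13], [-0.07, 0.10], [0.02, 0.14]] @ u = [[0.07,0.16], [0.05,0.08], [0.08,0.04]]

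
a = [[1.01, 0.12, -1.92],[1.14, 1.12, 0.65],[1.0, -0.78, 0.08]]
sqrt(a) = [[1.24, -0.09, -0.9], [0.37, 1.15, 0.49], [0.54, -0.36, 0.86]]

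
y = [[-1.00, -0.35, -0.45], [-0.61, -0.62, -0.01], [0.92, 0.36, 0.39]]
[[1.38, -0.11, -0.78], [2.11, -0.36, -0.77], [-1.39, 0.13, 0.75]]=y @[[-1.32,0.27,0.74], [-2.13,0.33,0.52], [1.52,-0.62,-0.31]]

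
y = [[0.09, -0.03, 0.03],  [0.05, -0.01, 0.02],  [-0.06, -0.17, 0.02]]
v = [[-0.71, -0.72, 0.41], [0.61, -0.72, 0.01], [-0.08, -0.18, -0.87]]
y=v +[[0.8, 0.69, -0.38], [-0.56, 0.71, 0.01], [0.02, 0.01, 0.89]]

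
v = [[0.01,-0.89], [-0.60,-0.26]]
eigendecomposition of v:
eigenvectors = [[0.83, 0.71], [-0.56, 0.70]]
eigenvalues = [0.62, -0.87]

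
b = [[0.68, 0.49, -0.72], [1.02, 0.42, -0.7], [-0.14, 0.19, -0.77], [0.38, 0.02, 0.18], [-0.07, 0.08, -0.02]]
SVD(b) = [[-0.62,-0.04,0.60], [-0.73,0.29,-0.40], [-0.27,-0.81,-0.28], [-0.08,0.5,-0.05], [0.00,-0.09,0.63]] @ diag([1.7658010115032643, 0.793638324467228, 0.13147242186442828]) @ [[-0.66,-0.38,0.65], [0.72,-0.06,0.69], [-0.22,0.92,0.31]]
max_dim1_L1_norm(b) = 2.14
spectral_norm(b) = 1.77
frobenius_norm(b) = 1.94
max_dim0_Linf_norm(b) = 1.02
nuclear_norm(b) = 2.69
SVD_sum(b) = [[0.72, 0.41, -0.72], [0.84, 0.48, -0.84], [0.32, 0.18, -0.32], [0.09, 0.05, -0.09], [-0.00, -0.0, 0.0]] + [[-0.03, 0.00, -0.02], [0.17, -0.01, 0.16], [-0.47, 0.04, -0.44], [0.29, -0.03, 0.27], [-0.05, 0.0, -0.05]] + [[-0.02, 0.07, 0.02], [0.01, -0.05, -0.02], [0.01, -0.03, -0.01], [0.00, -0.01, -0.00], [-0.02, 0.08, 0.03]]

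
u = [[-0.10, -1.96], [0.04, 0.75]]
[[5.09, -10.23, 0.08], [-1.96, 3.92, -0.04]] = u @[[-4.44, 4.87, -3.51], [-2.37, 4.97, 0.14]]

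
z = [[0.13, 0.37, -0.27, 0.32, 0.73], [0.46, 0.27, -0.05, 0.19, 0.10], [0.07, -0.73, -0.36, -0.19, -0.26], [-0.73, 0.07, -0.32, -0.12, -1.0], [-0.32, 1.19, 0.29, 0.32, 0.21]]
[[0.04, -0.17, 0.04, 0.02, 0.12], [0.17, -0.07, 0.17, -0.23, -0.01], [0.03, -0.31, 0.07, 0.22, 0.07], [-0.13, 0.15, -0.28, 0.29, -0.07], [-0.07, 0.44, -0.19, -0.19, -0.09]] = z@[[0.30, -0.18, 0.39, -0.41, -0.04],[-0.03, 0.29, -0.07, -0.17, -0.1],[-0.03, 0.42, -0.01, -0.34, -0.15],[0.29, -0.20, 0.07, -0.15, 0.09],[-0.12, -0.11, -0.01, 0.12, 0.13]]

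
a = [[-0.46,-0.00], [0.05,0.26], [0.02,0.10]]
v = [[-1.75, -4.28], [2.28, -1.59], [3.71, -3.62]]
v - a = [[-1.29, -4.28], [2.23, -1.85], [3.69, -3.72]]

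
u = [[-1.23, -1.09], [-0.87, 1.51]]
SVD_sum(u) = [[-0.03, -1.12], [0.03, 1.49]] + [[-1.20,0.03], [-0.90,0.02]]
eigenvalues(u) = [-1.54, 1.82]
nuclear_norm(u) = 3.37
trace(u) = 0.28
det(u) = -2.81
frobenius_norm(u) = 2.40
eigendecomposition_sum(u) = [[-1.4, -0.5], [-0.40, -0.14]] + [[0.17, -0.59], [-0.47, 1.65]]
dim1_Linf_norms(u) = [1.23, 1.51]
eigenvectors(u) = [[-0.96, 0.34], [-0.27, -0.94]]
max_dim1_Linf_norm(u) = 1.51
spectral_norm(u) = 1.86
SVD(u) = [[-0.6, 0.8], [0.8, 0.60]] @ diag([1.8624736246761104, 1.5063837483808138]) @ [[0.02, 1.0], [-1.0, 0.02]]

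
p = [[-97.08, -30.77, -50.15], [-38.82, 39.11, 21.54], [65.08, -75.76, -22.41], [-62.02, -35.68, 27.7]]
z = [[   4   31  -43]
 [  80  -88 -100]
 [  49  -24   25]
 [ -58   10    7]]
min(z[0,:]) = -43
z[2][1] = -24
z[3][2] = 7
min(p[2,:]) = -75.76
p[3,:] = [-62.02, -35.68, 27.7]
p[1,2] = 21.54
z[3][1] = 10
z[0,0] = 4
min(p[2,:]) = -75.76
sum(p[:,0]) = -132.84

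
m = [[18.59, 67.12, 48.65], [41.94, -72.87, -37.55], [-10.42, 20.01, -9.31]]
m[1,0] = 41.94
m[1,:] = [41.94, -72.87, -37.55]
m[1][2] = -37.55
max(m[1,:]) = 41.94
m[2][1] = 20.01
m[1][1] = -72.87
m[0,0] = 18.59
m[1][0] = 41.94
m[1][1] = -72.87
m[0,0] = 18.59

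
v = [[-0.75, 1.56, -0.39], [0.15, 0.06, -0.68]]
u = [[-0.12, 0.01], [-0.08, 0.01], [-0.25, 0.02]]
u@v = [[0.09, -0.19, 0.04], [0.06, -0.12, 0.02], [0.19, -0.39, 0.08]]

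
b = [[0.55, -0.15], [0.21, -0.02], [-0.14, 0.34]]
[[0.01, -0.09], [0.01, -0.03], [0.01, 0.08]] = b @ [[0.03,-0.11], [0.04,0.19]]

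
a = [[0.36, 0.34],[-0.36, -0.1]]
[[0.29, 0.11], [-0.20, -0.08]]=a @ [[0.44, 0.17], [0.38, 0.15]]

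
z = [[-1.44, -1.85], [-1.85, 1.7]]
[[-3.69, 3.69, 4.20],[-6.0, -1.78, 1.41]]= z@[[2.96, -0.51, -1.66], [-0.31, -1.60, -0.98]]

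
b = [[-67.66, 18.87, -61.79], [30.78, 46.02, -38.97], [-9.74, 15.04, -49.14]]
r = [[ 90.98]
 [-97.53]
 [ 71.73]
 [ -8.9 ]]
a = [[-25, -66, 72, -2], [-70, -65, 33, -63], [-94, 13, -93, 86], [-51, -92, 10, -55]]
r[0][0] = 90.98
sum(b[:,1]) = 79.93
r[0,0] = 90.98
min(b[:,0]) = -67.66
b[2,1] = 15.04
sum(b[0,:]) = -110.57999999999998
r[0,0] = 90.98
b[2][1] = 15.04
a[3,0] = -51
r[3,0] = -8.9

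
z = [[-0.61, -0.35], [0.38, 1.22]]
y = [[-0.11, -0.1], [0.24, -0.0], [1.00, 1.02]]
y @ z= [[0.03, -0.08],[-0.15, -0.08],[-0.22, 0.89]]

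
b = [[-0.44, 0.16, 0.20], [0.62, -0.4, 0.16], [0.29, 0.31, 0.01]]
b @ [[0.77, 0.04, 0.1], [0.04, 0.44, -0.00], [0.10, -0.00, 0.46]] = [[-0.31,0.05,0.05], [0.48,-0.15,0.14], [0.24,0.15,0.03]]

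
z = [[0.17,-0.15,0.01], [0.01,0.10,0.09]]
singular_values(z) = [0.24, 0.12]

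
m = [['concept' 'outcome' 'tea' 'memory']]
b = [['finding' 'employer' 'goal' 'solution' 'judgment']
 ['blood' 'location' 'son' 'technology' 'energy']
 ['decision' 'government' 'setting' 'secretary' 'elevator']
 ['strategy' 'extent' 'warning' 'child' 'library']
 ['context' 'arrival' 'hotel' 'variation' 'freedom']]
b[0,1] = 'employer'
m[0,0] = 'concept'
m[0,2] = 'tea'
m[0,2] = 'tea'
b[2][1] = 'government'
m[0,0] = 'concept'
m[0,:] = ['concept', 'outcome', 'tea', 'memory']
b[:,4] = ['judgment', 'energy', 'elevator', 'library', 'freedom']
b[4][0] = 'context'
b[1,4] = 'energy'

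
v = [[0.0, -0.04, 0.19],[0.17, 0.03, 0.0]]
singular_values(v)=[0.19, 0.17]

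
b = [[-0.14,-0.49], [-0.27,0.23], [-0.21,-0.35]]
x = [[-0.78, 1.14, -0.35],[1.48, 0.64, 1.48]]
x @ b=[[-0.13, 0.77],[-0.69, -1.10]]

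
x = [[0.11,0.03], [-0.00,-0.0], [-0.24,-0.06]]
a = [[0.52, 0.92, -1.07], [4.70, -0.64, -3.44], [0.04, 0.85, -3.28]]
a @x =[[0.31, 0.08], [1.34, 0.35], [0.79, 0.20]]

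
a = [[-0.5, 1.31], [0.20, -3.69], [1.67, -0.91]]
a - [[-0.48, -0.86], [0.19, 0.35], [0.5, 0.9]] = [[-0.02, 2.17], [0.01, -4.04], [1.17, -1.81]]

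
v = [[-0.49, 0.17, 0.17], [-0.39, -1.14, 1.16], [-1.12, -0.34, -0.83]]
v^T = [[-0.49, -0.39, -1.12], [0.17, -1.14, -0.34], [0.17, 1.16, -0.83]]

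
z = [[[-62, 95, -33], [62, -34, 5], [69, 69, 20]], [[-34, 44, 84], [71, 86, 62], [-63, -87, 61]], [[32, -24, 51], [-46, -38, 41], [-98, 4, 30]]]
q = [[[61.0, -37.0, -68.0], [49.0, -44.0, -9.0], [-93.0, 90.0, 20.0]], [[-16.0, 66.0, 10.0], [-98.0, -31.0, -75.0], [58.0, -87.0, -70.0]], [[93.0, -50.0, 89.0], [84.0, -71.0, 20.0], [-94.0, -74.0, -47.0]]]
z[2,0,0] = 32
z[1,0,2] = 84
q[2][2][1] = -74.0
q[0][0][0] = 61.0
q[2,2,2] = -47.0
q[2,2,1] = -74.0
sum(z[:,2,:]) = 5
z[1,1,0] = 71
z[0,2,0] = 69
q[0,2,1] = 90.0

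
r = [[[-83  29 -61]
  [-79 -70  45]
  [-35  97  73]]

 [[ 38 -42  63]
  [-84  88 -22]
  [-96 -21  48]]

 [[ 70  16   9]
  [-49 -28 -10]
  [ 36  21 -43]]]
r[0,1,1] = -70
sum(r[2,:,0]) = 57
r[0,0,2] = -61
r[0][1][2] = 45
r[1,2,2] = 48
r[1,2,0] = -96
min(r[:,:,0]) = -96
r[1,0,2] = 63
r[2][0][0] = 70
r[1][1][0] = -84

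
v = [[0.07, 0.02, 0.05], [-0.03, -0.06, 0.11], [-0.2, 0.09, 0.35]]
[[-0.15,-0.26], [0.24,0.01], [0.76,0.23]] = v @ [[-2.57, -2.97], [-0.93, -0.38], [0.95, -0.94]]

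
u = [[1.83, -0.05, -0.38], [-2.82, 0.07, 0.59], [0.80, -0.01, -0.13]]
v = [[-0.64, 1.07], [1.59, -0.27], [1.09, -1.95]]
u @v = [[-1.66, 2.71], [2.56, -4.19], [-0.67, 1.11]]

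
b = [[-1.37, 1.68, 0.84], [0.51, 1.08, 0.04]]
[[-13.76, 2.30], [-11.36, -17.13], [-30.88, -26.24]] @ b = [[20.02, -20.63, -11.47], [6.83, -37.59, -10.23], [28.92, -80.22, -26.99]]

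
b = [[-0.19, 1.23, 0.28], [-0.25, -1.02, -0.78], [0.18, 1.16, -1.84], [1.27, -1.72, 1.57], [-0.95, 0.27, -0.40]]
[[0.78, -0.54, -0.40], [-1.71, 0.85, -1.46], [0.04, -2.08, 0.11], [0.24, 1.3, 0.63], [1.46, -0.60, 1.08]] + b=[[0.59, 0.69, -0.12], [-1.96, -0.17, -2.24], [0.22, -0.92, -1.73], [1.51, -0.42, 2.20], [0.51, -0.33, 0.68]]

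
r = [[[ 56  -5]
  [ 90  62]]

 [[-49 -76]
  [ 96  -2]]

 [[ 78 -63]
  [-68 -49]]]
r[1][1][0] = 96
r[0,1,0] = 90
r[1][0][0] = -49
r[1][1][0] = 96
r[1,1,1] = -2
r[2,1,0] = -68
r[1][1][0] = 96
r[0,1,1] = 62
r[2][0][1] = -63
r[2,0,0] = 78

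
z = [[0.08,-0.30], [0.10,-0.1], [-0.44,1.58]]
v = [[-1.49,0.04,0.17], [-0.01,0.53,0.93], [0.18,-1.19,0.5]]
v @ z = [[-0.19, 0.71],[-0.36, 1.42],[-0.32, 0.86]]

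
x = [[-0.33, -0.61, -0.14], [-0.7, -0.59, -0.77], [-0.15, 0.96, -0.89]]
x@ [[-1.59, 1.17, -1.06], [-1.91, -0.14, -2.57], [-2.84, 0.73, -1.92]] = [[2.09, -0.40, 2.19],[4.43, -1.3, 3.74],[0.93, -0.96, -0.60]]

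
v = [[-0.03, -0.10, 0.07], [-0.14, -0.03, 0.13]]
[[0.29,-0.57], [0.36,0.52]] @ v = [[0.07,-0.01,-0.05], [-0.08,-0.05,0.09]]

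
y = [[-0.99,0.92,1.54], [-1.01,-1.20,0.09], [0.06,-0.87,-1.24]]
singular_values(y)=[2.5, 1.62, 0.3]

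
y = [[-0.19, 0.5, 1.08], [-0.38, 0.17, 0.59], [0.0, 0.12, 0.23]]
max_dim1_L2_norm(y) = 1.21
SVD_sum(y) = [[-0.30, 0.45, 1.07], [-0.17, 0.26, 0.61], [-0.06, 0.09, 0.22]] + [[0.11, 0.05, 0.01], [-0.21, -0.09, -0.02], [0.06, 0.03, 0.01]] + [[-0.0, 0.00, -0.00], [0.00, -0.0, 0.0], [0.00, -0.00, 0.0]]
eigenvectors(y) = [[(-0.76+0j), (-0.76-0j), (0.33+0j)], [(0.04-0.6j), (0.04+0.6j), (-0.83+0j)], [-0.23+0.09j, -0.23-0.09j, 0.45+0.00j]]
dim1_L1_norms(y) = [1.77, 1.14, 0.35]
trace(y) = 0.21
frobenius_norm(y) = 1.43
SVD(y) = [[-0.85, 0.44, -0.28],[-0.49, -0.86, 0.14],[-0.18, 0.25, 0.95]] @ diag([1.4036862305530282, 0.2662017096394852, 0.001271196620329899]) @ [[0.25,-0.38,-0.89], [0.92,0.39,0.09], [0.31,-0.84,0.44]]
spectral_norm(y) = 1.40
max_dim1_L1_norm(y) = 1.77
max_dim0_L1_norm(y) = 1.9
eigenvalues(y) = [(0.1+0.27j), (0.1-0.27j), (0.01+0j)]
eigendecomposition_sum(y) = [[-0.09+0.25j, 0.25-0.13j, (0.54-0.43j)], [(-0.19-0.09j), 0.09+0.20j, 0.31+0.45j], [0.09j, 0.06-0.07j, 0.11-0.19j]] + [[-0.09-0.25j,  0.25+0.13j,  0.54+0.43j],[(-0.19+0.09j),  (0.09-0.2j),  0.31-0.45j],[-0.09j,  0.06+0.07j,  (0.11+0.19j)]] + [[(-0-0j), 0.00+0.00j, 0.01+0.00j], [0.01+0.00j, -0.00-0.00j, (-0.02-0j)], [-0.00-0.00j, 0j, 0.01+0.00j]]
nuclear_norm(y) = 1.67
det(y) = 0.00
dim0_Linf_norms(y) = [0.38, 0.5, 1.08]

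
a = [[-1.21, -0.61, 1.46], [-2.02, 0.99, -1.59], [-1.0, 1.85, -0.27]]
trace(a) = -0.49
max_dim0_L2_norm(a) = 2.56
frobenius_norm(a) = 4.01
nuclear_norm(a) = 6.46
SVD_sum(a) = [[0.18, -0.16, 0.13],[-1.73, 1.56, -1.29],[-1.21, 1.10, -0.9]] + [[-1.39,-0.44,1.33], [-0.09,-0.03,0.09], [-0.08,-0.02,0.07]] + [[-0.00,-0.01,-0.01], [-0.2,-0.55,-0.39], [0.29,0.78,0.56]]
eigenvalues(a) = [(-1.8+0j), (0.65+1.99j), (0.65-1.99j)]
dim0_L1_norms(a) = [4.23, 3.45, 3.32]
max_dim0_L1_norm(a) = 4.23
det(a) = -7.88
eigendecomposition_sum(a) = [[-1.30+0.00j, -0.66-0.00j, 0.56-0.00j],[(-0.84+0j), -0.43-0.00j, 0.36-0.00j],[(0.17-0j), 0.09+0.00j, (-0.07+0j)]] + [[(0.04+0.29j), 0.02-0.41j, 0.45+0.19j], [-0.59-0.32j, 0.71+0.61j, -0.98+0.54j], [(-0.59+0.3j), (0.88-0.24j), (-0.1+1.09j)]] + [[(0.04-0.29j), (0.02+0.41j), 0.45-0.19j], [-0.59+0.32j, (0.71-0.61j), -0.98-0.54j], [(-0.59-0.3j), (0.88+0.24j), (-0.1-1.09j)]]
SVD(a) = [[0.09, 1.00, -0.01], [-0.82, 0.07, -0.57], [-0.57, 0.06, 0.82]] @ diag([3.2623424666139047, 1.9795733675393152, 1.2207419518704845]) @ [[0.65, -0.59, 0.48], [-0.70, -0.22, 0.67], [0.29, 0.78, 0.56]]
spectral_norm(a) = 3.26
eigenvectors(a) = [[(-0.83+0j),-0.18-0.24j,(-0.18+0.24j)],[(-0.54+0j),(0.68+0j),0.68-0.00j],[(0.11+0j),0.38-0.55j,0.38+0.55j]]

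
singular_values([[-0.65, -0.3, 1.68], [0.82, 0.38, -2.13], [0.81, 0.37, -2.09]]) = [3.72, 0.0, 0.0]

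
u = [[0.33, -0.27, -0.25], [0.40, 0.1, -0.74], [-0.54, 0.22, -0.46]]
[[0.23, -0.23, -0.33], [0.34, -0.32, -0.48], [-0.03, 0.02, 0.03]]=u @ [[0.25,-0.24,-0.35],  [-0.24,0.23,0.34],  [-0.35,0.34,0.50]]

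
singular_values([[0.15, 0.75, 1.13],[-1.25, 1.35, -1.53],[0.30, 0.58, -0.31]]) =[2.46, 1.32, 0.57]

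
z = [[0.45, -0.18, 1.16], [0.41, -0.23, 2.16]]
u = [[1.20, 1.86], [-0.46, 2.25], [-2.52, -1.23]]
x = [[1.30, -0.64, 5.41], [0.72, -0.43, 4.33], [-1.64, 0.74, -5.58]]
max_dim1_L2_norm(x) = 5.86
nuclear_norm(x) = 9.66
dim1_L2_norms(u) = [2.21, 2.3, 2.8]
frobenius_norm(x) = 9.23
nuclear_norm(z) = 2.74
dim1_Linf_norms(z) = [1.16, 2.16]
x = u @ z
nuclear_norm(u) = 5.81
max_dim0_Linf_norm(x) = 5.58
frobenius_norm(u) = 4.25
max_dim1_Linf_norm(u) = 2.52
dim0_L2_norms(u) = [2.83, 3.17]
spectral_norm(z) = 2.54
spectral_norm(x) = 9.22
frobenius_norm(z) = 2.54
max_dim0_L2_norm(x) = 8.9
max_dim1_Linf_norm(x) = 5.58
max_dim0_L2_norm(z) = 2.45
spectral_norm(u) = 3.67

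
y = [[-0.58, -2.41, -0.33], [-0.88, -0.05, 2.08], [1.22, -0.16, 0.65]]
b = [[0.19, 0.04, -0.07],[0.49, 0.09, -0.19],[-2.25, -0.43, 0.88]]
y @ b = [[-0.55, -0.1, 0.21], [-4.87, -0.93, 1.9], [-1.31, -0.25, 0.52]]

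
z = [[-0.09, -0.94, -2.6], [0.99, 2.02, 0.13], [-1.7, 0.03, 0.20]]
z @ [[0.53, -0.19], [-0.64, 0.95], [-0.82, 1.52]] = [[2.69, -4.83],  [-0.87, 1.93],  [-1.08, 0.66]]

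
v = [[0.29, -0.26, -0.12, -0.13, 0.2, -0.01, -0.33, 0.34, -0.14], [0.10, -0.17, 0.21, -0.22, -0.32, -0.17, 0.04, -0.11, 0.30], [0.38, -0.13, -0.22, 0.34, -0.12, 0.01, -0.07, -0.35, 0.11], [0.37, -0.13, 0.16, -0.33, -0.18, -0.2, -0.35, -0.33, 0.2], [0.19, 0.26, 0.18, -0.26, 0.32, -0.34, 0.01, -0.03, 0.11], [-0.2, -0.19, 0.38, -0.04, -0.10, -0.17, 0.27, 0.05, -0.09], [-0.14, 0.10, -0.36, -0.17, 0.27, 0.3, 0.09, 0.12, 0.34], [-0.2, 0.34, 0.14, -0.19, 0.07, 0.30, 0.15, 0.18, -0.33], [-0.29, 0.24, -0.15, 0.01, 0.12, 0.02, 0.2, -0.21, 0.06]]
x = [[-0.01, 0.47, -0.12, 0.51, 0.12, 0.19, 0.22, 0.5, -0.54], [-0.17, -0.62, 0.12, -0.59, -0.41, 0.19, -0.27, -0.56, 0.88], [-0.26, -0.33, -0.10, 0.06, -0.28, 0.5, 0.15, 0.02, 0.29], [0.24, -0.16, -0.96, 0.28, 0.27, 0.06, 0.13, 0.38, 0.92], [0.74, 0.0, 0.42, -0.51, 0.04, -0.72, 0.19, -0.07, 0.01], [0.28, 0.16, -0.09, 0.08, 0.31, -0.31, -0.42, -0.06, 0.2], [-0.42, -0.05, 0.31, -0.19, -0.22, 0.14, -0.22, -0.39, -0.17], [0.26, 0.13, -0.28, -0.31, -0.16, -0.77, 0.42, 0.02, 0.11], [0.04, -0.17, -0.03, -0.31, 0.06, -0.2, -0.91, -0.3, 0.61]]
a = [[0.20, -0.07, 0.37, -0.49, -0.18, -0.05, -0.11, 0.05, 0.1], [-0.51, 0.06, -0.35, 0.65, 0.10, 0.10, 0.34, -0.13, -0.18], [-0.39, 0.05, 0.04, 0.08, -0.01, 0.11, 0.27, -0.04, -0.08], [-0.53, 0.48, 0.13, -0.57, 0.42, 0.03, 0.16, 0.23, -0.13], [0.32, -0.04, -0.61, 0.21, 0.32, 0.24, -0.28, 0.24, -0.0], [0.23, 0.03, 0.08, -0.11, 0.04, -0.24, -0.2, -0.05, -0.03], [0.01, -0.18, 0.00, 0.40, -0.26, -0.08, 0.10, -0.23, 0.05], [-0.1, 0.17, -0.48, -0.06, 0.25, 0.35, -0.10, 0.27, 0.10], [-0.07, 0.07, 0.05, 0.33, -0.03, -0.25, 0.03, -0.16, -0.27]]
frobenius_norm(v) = 1.99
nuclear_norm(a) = 4.58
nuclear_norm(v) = 5.07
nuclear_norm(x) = 7.42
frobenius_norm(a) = 2.24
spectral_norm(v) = 1.17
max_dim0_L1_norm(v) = 2.16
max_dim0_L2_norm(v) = 0.77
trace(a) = -0.09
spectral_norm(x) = 2.07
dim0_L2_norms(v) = [0.77, 0.65, 0.69, 0.65, 0.63, 0.63, 0.62, 0.67, 0.64]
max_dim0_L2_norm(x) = 1.57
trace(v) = 0.05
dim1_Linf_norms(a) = [0.49, 0.65, 0.39, 0.57, 0.61, 0.24, 0.4, 0.48, 0.33]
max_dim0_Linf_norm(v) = 0.38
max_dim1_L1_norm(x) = 3.81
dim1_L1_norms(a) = [1.62, 2.42, 1.07, 2.68, 2.26, 1.01, 1.31, 1.88, 1.26]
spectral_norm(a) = 1.37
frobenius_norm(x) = 3.36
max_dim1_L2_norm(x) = 1.47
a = x @ v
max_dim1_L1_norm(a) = 2.68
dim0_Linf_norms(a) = [0.53, 0.48, 0.61, 0.65, 0.42, 0.35, 0.34, 0.27, 0.27]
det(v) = -0.00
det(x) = 0.00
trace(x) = -0.31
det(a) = -0.00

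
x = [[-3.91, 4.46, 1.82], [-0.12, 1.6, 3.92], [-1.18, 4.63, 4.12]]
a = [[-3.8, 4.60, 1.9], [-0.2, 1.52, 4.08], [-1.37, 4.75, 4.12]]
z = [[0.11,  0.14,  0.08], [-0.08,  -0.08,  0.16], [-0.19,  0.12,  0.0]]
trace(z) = 0.03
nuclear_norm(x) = 13.52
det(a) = 30.08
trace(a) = 1.84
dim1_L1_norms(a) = [10.3, 5.8, 10.24]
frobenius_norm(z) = 0.36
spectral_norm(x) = 9.13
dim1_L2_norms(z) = [0.2, 0.2, 0.22]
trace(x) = 1.81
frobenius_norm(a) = 9.98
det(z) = -0.01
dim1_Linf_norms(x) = [4.46, 3.92, 4.63]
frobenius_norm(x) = 9.81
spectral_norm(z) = 0.24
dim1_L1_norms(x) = [10.19, 5.64, 9.93]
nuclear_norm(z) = 0.61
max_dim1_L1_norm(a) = 10.3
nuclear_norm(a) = 13.69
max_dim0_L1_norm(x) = 10.69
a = z + x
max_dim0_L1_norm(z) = 0.38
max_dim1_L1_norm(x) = 10.19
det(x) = 29.19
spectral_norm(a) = 9.33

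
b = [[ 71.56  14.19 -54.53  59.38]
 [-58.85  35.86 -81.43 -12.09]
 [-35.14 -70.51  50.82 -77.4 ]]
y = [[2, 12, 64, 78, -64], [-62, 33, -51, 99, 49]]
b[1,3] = -12.09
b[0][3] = 59.38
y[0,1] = 12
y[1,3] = 99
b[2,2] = 50.82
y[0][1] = 12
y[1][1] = 33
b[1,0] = -58.85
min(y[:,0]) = -62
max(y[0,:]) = 78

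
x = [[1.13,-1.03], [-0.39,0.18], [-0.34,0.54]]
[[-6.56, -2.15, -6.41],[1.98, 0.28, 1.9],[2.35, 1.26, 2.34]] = x@[[-4.32, 0.52, -4.03], [1.63, 2.66, 1.8]]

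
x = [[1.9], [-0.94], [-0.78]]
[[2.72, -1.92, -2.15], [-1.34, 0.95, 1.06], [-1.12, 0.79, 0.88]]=x@[[1.43, -1.01, -1.13]]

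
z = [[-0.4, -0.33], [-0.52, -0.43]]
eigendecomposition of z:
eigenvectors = [[0.64,0.61], [-0.77,0.79]]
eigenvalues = [-0.0, -0.83]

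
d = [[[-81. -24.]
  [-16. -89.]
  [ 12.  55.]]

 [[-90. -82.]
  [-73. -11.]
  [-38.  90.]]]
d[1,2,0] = -38.0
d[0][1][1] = -89.0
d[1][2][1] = 90.0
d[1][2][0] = -38.0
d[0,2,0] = 12.0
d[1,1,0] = -73.0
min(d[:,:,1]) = -89.0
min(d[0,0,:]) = -81.0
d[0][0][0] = -81.0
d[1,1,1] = -11.0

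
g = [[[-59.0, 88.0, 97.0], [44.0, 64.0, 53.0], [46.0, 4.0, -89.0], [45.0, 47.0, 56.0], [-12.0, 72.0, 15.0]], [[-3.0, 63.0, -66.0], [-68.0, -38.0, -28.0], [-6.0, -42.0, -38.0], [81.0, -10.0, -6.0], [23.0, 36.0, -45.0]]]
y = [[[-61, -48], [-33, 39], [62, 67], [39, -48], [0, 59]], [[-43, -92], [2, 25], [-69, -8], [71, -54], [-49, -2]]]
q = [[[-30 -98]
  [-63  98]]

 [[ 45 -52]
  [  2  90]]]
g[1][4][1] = 36.0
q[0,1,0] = -63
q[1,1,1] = 90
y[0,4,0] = 0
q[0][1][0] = -63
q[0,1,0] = -63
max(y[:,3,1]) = -48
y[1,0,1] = -92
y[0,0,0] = -61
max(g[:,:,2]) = 97.0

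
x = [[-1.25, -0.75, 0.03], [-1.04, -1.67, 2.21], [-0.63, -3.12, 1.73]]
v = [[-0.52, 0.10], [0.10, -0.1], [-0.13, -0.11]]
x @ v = [[0.57, -0.05],[0.09, -0.18],[-0.21, 0.06]]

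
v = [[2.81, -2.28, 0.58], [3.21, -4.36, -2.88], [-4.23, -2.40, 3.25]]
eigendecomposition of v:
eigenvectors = [[0.16-0.43j, 0.16+0.43j, (0.24+0j)],  [(-0.28-0.09j), -0.28+0.09j, 0.89+0.00j],  [0.84+0.00j, (0.84-0j), 0.39+0.00j]]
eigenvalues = [(3.24+2.44j), (3.24-2.44j), (-4.77+0j)]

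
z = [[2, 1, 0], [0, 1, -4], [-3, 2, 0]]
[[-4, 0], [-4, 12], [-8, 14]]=z @ [[0, -2], [-4, 4], [0, -2]]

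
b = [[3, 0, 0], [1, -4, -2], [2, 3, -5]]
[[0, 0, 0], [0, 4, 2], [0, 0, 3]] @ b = [[0, 0, 0], [8, -10, -18], [6, 9, -15]]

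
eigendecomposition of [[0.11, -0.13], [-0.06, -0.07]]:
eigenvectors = [[0.96,0.52], [-0.27,0.86]]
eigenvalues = [0.15, -0.11]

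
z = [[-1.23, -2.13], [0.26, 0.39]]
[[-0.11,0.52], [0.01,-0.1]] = z@[[-0.33, -0.11],  [0.24, -0.18]]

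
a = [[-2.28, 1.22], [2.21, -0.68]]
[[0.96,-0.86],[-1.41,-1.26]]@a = [[-4.09, 1.76], [0.43, -0.86]]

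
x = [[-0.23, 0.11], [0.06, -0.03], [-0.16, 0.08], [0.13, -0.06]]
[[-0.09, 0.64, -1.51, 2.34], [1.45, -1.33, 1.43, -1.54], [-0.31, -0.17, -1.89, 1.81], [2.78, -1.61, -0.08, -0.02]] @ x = [[0.6, -0.29],[-0.84, 0.41],[0.60, -0.29],[-0.73, 0.35]]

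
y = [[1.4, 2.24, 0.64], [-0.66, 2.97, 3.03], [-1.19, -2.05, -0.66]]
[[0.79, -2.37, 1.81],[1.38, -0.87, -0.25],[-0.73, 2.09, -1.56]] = y @ [[0.25,-0.74,1.41], [0.07,-0.65,-0.19], [0.44,0.19,0.41]]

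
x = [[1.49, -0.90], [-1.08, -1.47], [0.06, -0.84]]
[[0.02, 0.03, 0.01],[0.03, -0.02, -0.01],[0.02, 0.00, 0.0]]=x @[[0.00,  0.02,  0.01], [-0.02,  0.00,  0.0]]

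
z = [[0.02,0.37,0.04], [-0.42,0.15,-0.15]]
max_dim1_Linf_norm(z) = 0.42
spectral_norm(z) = 0.49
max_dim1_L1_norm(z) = 0.72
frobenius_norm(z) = 0.60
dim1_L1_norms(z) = [0.43, 0.72]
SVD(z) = [[0.38, 0.92], [0.92, -0.38]] @ diag([0.48824209162045734, 0.3491699585733012]) @ [[-0.78, 0.57, -0.25], [0.51, 0.82, 0.27]]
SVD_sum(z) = [[-0.15, 0.11, -0.05],[-0.35, 0.26, -0.11]] + [[0.17, 0.26, 0.09], [-0.07, -0.11, -0.04]]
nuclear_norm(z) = 0.84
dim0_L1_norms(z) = [0.44, 0.52, 0.19]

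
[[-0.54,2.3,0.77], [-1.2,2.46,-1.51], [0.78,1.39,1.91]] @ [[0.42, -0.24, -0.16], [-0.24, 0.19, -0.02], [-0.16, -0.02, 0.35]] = [[-0.90, 0.55, 0.31], [-0.85, 0.79, -0.39], [-0.31, 0.04, 0.52]]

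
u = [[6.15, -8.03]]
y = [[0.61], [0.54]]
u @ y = [[-0.58]]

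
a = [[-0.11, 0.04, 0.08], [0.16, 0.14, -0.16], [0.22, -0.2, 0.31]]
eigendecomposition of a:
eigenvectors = [[0.67, -0.32, 0.10], [-0.55, -0.82, -0.44], [-0.5, -0.47, 0.89]]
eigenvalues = [-0.2, 0.11, 0.43]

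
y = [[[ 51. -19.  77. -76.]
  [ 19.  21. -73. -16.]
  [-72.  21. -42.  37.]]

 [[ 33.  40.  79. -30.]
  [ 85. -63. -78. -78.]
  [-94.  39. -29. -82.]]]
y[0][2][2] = -42.0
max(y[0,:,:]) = 77.0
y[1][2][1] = 39.0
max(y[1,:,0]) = 85.0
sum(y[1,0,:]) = 122.0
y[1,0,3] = -30.0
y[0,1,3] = -16.0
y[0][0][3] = -76.0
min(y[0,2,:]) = -72.0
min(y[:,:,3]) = -82.0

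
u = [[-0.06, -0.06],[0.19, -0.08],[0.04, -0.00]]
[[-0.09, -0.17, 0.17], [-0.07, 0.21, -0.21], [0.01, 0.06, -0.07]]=u@[[0.20, 1.60, -1.63], [1.31, 1.23, -1.21]]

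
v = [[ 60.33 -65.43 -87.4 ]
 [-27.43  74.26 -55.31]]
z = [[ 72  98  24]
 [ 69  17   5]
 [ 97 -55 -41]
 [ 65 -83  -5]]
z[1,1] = 17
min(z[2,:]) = -55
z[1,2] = 5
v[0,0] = 60.33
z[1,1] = 17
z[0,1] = 98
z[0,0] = 72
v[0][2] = -87.4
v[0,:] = [60.33, -65.43, -87.4]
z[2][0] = 97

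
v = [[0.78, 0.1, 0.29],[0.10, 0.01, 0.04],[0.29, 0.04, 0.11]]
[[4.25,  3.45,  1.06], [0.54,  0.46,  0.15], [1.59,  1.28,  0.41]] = v@ [[4.21, 4.14, -0.95], [3.32, -3.16, 0.56], [2.17, 1.85, 6.01]]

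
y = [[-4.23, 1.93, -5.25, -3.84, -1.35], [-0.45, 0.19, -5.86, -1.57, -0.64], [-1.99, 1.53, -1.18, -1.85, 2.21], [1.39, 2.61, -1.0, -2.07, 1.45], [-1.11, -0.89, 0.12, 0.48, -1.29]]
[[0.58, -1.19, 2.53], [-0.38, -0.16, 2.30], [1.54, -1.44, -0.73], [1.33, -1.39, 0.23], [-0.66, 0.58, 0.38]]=y@[[-0.1, 0.12, 0.19], [0.33, -0.5, -0.14], [0.07, 0.04, -0.24], [-0.09, -0.05, -0.42], [0.34, -0.22, -0.54]]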